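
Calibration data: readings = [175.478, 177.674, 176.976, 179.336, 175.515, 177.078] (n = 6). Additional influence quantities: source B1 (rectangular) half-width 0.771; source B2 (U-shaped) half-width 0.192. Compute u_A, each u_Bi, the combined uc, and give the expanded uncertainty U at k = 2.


mean = (175.478 + 177.674 + 176.976 + 179.336 + 175.515 + 177.078) / 6 = 177.0095
s = sqrt(sum((x - mean)^2)/(n-1)) = 1.4449221
u_A = s / sqrt(n) = 1.4449221 / sqrt(6) = 0.58988698
u_B1 = 0.771 / sqrt(3) = 0.44513706
u_B2 = 0.192 / sqrt(2) = 0.1357645
uc = sqrt(0.58988698^2 + 0.44513706^2 + 0.1357645^2) = 0.75136253
U = k * uc = 2 * 0.75136253
U = 1.5027

1.5027


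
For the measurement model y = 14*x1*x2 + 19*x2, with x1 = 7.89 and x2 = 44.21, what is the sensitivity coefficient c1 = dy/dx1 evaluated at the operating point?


y = 14*x1*x2 + 19*x2
dy/dx1 = 14*x2
Evaluate at x2 = 44.21: c1 = 14 * 44.21
c1 = 618.9400

618.9400


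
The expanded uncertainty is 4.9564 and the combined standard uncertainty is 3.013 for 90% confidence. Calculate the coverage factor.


k = U / uc
k = 4.9564 / 3.013
k = 1.645

1.645


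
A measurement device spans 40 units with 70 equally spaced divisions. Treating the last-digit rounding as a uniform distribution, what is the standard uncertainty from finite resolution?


resolution = range / divisions
resolution = 40 / 70 = 0.57142857
u_res = resolution / (2*sqrt(3))
u_res = 0.57142857 / 3.4641016
u_res = 0.1650

0.1650


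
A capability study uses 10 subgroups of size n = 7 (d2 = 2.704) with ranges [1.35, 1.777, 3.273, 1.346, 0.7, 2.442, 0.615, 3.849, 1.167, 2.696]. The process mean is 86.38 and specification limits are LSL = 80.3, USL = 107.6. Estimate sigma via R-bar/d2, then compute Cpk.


R_bar = (1.35 + 1.777 + 3.273 + 1.346 + 0.7 + 2.442 + 0.615 + 3.849 + 1.167 + 2.696) / 10 = 1.9215
sigma = R_bar / d2 = 1.9215 / 2.704 = 0.71061391
Cp = (USL - LSL)/(6*sigma) = (107.6 - 80.3)/(6*0.71061391) = 6.4029
Cpu = (107.6 - 86.38)/(3*0.71061391) = 9.9538
Cpl = (86.38 - 80.3)/(3*0.71061391) = 2.8520
Cpk = min(Cpu, Cpl) = 2.8520

2.8520


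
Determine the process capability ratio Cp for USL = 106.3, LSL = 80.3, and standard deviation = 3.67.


Cp = (USL - LSL) / (6 * sigma)
= (106.3 - 80.3) / (6 * 3.67)
= 26.0000 / 22.0200
= 1.1807

1.1807


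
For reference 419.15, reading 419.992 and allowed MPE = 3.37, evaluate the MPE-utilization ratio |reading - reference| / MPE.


e = indication - reference = 419.992 - 419.15 = 0.8420
|e| = 0.8420
ratio = |e| / MPE = 0.8420 / 3.37
ratio = 0.2499

0.2499


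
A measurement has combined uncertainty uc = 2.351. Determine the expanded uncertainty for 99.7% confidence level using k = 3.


U = k * uc
U = 3 * 2.351
U = 7.0530

7.0530


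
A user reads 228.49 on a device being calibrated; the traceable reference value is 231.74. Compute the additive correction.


Correction = standard - reading
= 231.74 - 228.49
= 3.2500

3.2500


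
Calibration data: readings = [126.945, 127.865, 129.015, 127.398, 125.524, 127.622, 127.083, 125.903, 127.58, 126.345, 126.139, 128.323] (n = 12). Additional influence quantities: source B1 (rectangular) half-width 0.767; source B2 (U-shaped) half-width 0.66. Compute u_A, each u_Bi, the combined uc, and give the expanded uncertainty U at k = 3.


mean = (126.945 + 127.865 + 129.015 + 127.398 + 125.524 + 127.622 + 127.083 + 125.903 + 127.58 + 126.345 + 126.139 + 128.323) / 12 = 127.1451667
s = sqrt(sum((x - mean)^2)/(n-1)) = 1.0335214
u_A = s / sqrt(n) = 1.0335214 / sqrt(12) = 0.29835193
u_B1 = 0.767 / sqrt(3) = 0.44282766
u_B2 = 0.66 / sqrt(2) = 0.46669048
uc = sqrt(0.29835193^2 + 0.44282766^2 + 0.46669048^2) = 0.70916163
U = k * uc = 3 * 0.70916163
U = 2.1275

2.1275


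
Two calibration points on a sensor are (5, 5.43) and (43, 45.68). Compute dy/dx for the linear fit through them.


slope = (y2 - y1) / (x2 - x1)
= (45.68 - 5.43) / (43 - 5)
= 40.2500 / 38
= 1.0592

1.0592


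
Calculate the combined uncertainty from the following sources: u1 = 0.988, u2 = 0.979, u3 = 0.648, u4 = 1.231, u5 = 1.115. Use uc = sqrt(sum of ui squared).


uc = sqrt(0.988^2 + 0.979^2 + 0.648^2 + 1.231^2 + 1.115^2)
uc = sqrt(5.113075)
uc = 2.2612

2.2612


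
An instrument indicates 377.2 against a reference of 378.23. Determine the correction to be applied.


Correction = standard - reading
= 378.23 - 377.2
= 1.0300

1.0300


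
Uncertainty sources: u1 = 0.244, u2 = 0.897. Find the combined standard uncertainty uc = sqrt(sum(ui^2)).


uc = sqrt(0.244^2 + 0.897^2)
uc = sqrt(0.864145)
uc = 0.9296

0.9296


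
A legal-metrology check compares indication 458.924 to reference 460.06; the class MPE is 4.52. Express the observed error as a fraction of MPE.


e = indication - reference = 458.924 - 460.06 = -1.1360
|e| = 1.1360
ratio = |e| / MPE = 1.1360 / 4.52
ratio = 0.2513

0.2513


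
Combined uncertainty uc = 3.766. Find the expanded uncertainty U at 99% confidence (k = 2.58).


U = k * uc
U = 2.58 * 3.766
U = 9.7163

9.7163


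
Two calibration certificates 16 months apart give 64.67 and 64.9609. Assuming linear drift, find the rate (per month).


rate = (v2 - v1) / months
= (64.9609 - 64.67) / 16
= 0.2909 / 16
= 0.0182

0.0182


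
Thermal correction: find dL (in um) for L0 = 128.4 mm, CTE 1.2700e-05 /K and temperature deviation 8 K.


dL = L * alpha * dT
= 128.4 * 1.2700e-05 * 8
= 0.0130454 mm
dL_um = 0.0130454 * 1000 = 13.0454 um

13.0454


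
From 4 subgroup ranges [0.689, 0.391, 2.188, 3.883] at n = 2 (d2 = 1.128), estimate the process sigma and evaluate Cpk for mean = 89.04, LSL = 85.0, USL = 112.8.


R_bar = (0.689 + 0.391 + 2.188 + 3.883) / 4 = 1.78775
sigma = R_bar / d2 = 1.78775 / 1.128 = 1.5848848
Cp = (USL - LSL)/(6*sigma) = (112.8 - 85.0)/(6*1.5848848) = 2.9235
Cpu = (112.8 - 89.04)/(3*1.5848848) = 4.9972
Cpl = (89.04 - 85.0)/(3*1.5848848) = 0.8497
Cpk = min(Cpu, Cpl) = 0.8497

0.8497


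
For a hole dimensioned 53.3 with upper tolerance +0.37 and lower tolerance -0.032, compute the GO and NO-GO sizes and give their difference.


GO = nominal - lower_tol (smallest hole = maximum material condition)
GO = 53.3 - 0.032 = 53.268
NO-GO = nominal + upper_tol (largest hole = least material condition)
NO-GO = 53.3 + 0.37 = 53.67
spread = NO-GO - GO = 53.67 - 53.268 = 0.4020

0.4020


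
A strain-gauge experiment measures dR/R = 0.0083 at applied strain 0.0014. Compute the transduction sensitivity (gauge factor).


GF = (dR/R) / epsilon
= 0.0083 / 0.0014
= 5.9286

5.9286


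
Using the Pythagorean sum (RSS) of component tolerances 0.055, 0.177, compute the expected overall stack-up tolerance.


RSS = sqrt(0.055^2 + 0.177^2)
= sqrt(0.034354)
= 0.1853

0.1853


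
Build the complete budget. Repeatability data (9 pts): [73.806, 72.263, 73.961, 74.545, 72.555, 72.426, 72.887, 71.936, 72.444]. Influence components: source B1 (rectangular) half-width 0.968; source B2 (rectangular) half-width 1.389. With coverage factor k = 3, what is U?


mean = (73.806 + 72.263 + 73.961 + 74.545 + 72.555 + 72.426 + 72.887 + 71.936 + 72.444) / 9 = 72.98033333
s = sqrt(sum((x - mean)^2)/(n-1)) = 0.90009527
u_A = s / sqrt(n) = 0.90009527 / sqrt(9) = 0.30003176
u_B1 = 0.968 / sqrt(3) = 0.55887506
u_B2 = 1.389 / sqrt(3) = 0.80193952
uc = sqrt(0.30003176^2 + 0.55887506^2 + 0.80193952^2) = 1.022481
U = k * uc = 3 * 1.022481
U = 3.0674

3.0674


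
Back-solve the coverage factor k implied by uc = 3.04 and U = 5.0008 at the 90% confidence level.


k = U / uc
k = 5.0008 / 3.04
k = 1.645

1.645


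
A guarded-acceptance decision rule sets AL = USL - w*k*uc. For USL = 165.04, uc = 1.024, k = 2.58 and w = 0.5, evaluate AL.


U = k * uc = 2.58 * 1.024 = 2.64192
guard band g = w * U = 0.5 * 2.64192 = 1.32096
AL = USL - g = 165.04 - 1.32096
AL = 163.7190

163.7190


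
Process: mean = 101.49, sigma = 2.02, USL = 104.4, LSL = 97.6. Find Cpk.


Cpu = (USL - mean) / (3*sigma) = (104.4 - 101.49) / (3*2.02) = 0.4802
Cpl = (mean - LSL) / (3*sigma) = (101.49 - 97.6) / (3*2.02) = 0.6419
Cpk = min(Cpu, Cpl) = 0.4802

0.4802


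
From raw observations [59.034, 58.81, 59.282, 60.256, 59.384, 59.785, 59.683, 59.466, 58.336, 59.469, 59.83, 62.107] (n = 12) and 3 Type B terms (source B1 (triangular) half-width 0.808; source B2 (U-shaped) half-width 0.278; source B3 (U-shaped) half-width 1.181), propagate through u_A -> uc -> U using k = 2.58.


mean = (59.034 + 58.81 + 59.282 + 60.256 + 59.384 + 59.785 + 59.683 + 59.466 + 58.336 + 59.469 + 59.83 + 62.107) / 12 = 59.62016667
s = sqrt(sum((x - mean)^2)/(n-1)) = 0.93076546
u_A = s / sqrt(n) = 0.93076546 / sqrt(12) = 0.26868884
u_B1 = 0.808 / sqrt(6) = 0.32986462
u_B2 = 0.278 / sqrt(2) = 0.19657569
u_B3 = 1.181 / sqrt(2) = 0.83509311
uc = sqrt(0.26868884^2 + 0.32986462^2 + 0.19657569^2 + 0.83509311^2) = 0.9576152
U = k * uc = 2.58 * 0.9576152
U = 2.4706

2.4706


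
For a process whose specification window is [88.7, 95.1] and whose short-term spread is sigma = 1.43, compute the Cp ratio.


Cp = (USL - LSL) / (6 * sigma)
= (95.1 - 88.7) / (6 * 1.43)
= 6.4000 / 8.5800
= 0.7459

0.7459


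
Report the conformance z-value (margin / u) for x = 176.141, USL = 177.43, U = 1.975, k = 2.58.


u = U / k = 1.975 / 2.58 = 0.76550388
margin = |USL - x| = |177.43 - 176.141| = 1.289
z = margin / u = 1.289 / 0.76550388
z = 1.6839

1.6839


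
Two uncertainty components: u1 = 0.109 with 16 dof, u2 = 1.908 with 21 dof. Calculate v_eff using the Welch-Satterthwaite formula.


uc = sqrt(u1^2 + u2^2) = sqrt(0.109^2 + 1.908^2) = 1.9111109
v_eff = uc^4 / (u1^4/v1 + u2^4/v2)
= 1.9111109^4 / (0.109^4/16 + 1.908^4/21)
= 13.339623 / 0.63110302
v_eff = 21.1370

21.1370


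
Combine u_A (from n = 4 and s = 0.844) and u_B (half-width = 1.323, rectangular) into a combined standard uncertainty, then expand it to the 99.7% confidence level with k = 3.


u_A = s / sqrt(n) = 0.844 / sqrt(4) = 0.422
u_B = half_width / sqrt(3) = 1.323 / sqrt(3) = 0.76383441
uc = sqrt(u_A^2 + u_B^2) = sqrt(0.422^2 + 0.76383441^2) = 0.87265515
U = k * uc = 3 * 0.87265515
U = 2.6180

2.6180


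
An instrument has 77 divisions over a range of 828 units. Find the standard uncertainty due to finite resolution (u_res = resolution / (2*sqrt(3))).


resolution = range / divisions
resolution = 828 / 77 = 10.753247
u_res = resolution / (2*sqrt(3))
u_res = 10.753247 / 3.4641016
u_res = 3.1042

3.1042


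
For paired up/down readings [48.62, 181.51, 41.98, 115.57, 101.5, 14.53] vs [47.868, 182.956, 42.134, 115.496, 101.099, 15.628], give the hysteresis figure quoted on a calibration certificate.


|48.62 - 47.868| = 0.7520
|181.51 - 182.956| = 1.4460
|41.98 - 42.134| = 0.1540
|115.57 - 115.496| = 0.0740
|101.5 - 101.099| = 0.4010
|14.53 - 15.628| = 1.0980
hysteresis = max(diffs) = 1.4460

1.4460


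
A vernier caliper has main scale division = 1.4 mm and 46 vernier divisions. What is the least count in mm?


LC = MSD / n_div
= 1.4 / 46
= 0.0304

0.0304


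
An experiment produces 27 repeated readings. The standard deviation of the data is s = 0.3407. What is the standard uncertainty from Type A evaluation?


u_A = s / sqrt(n)
u_A = 0.3407 / sqrt(27)
u_A = 0.3407 / 5.1961524
u_A = 0.0656

0.0656


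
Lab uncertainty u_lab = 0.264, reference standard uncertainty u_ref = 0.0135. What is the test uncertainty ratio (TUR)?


TUR = u_lab / u_ref
= 0.264 / 0.0135
= 19.5556

19.5556


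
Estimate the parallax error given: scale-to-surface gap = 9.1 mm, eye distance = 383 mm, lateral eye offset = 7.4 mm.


error = h * offset / d
= 9.1 * 7.4 / 383
= 0.1758

0.1758


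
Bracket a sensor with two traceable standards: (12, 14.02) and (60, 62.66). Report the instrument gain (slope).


slope = (y2 - y1) / (x2 - x1)
= (62.66 - 14.02) / (60 - 12)
= 48.6400 / 48
= 1.0133

1.0133


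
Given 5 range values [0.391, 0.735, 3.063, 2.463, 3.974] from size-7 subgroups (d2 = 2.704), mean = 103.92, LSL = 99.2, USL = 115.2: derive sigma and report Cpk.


R_bar = (0.391 + 0.735 + 3.063 + 2.463 + 3.974) / 5 = 2.1252
sigma = R_bar / d2 = 2.1252 / 2.704 = 0.78594675
Cp = (USL - LSL)/(6*sigma) = (115.2 - 99.2)/(6*0.78594675) = 3.3929
Cpu = (115.2 - 103.92)/(3*0.78594675) = 4.7840
Cpl = (103.92 - 99.2)/(3*0.78594675) = 2.0018
Cpk = min(Cpu, Cpl) = 2.0018

2.0018


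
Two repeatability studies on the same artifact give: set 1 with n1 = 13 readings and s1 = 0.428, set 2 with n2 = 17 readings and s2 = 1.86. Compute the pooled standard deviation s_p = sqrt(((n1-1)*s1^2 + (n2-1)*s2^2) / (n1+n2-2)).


s_p = sqrt(((n1-1)*s1^2 + (n2-1)*s2^2) / (n1+n2-2))
numerator = (13-1)*0.428^2 + (17-1)*1.86^2 = 2.198208 + 55.3536 = 57.551808
denominator = 13 + 17 - 2 = 28
s_p^2 = 57.551808 / 28 = 2.0554217
s_p = sqrt(2.0554217) = 1.4337

1.4337


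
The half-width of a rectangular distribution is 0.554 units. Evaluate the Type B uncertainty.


u_B = half_width / sqrt(3)
u_B = 0.554 / 1.7320508
u_B = 0.3199

0.3199


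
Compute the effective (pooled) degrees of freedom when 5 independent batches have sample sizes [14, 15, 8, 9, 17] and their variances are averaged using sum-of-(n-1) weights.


nu = sum_i (n_i - 1)
nu = ((14 - 1) + (15 - 1) + (8 - 1) + (9 - 1) + (17 - 1))
nu = 13 + 14 + 7 + 8 + 16
nu = 58

58


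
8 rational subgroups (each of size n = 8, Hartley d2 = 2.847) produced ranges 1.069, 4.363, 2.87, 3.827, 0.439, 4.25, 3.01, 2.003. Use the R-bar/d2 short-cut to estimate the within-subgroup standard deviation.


R_bar = (1.069 + 4.363 + 2.87 + 3.827 + 0.439 + 4.25 + 3.01 + 2.003) / 8
R_bar = 21.831 / 8 = 2.728875
sigma_hat = R_bar / d2 = 2.728875 / 2.847 = 0.9585

0.9585


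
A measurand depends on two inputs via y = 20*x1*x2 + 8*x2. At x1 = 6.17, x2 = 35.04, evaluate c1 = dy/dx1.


y = 20*x1*x2 + 8*x2
dy/dx1 = 20*x2
Evaluate at x2 = 35.04: c1 = 20 * 35.04
c1 = 700.8000

700.8000


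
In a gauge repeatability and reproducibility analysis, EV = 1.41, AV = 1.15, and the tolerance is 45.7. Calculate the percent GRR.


GRR = sqrt(EV^2 + AV^2) = sqrt(1.41^2 + 1.15^2) = 1.8195054
%GRR = GRR / tol * 100 = 1.8195054 / 45.7 * 100
%GRR = 3.9814

3.9814


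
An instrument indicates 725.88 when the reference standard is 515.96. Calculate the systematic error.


Systematic error = measured - true
= 725.88 - 515.96
= 209.9200

209.9200


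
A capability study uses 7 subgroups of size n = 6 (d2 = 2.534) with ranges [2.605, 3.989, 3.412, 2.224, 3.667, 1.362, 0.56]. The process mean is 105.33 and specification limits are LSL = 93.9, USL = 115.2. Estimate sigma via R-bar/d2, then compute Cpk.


R_bar = (2.605 + 3.989 + 3.412 + 2.224 + 3.667 + 1.362 + 0.56) / 7 = 2.5455714
sigma = R_bar / d2 = 2.5455714 / 2.534 = 1.0045665
Cp = (USL - LSL)/(6*sigma) = (115.2 - 93.9)/(6*1.0045665) = 3.5339
Cpu = (115.2 - 105.33)/(3*1.0045665) = 3.2750
Cpl = (105.33 - 93.9)/(3*1.0045665) = 3.7927
Cpk = min(Cpu, Cpl) = 3.2750

3.2750


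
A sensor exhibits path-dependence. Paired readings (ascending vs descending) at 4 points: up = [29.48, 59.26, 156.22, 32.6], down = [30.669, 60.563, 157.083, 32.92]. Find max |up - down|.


|29.48 - 30.669| = 1.1890
|59.26 - 60.563| = 1.3030
|156.22 - 157.083| = 0.8630
|32.6 - 32.92| = 0.3200
hysteresis = max(diffs) = 1.3030

1.3030


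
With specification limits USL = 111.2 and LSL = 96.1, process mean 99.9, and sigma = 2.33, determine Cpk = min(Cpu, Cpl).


Cpu = (USL - mean) / (3*sigma) = (111.2 - 99.9) / (3*2.33) = 1.6166
Cpl = (mean - LSL) / (3*sigma) = (99.9 - 96.1) / (3*2.33) = 0.5436
Cpk = min(Cpu, Cpl) = 0.5436

0.5436


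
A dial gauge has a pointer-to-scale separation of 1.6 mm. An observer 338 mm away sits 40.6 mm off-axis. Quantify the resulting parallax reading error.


error = h * offset / d
= 1.6 * 40.6 / 338
= 0.1922

0.1922


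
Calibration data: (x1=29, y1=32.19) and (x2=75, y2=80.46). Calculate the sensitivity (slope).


slope = (y2 - y1) / (x2 - x1)
= (80.46 - 32.19) / (75 - 29)
= 48.2700 / 46
= 1.0493

1.0493


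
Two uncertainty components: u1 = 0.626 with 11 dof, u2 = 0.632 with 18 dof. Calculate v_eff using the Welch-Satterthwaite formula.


uc = sqrt(u1^2 + u2^2) = sqrt(0.626^2 + 0.632^2) = 0.88955045
v_eff = uc^4 / (u1^4/v1 + u2^4/v2)
= 0.88955045^4 / (0.626^4/11 + 0.632^4/18)
= 0.62615569 / 0.022823925
v_eff = 27.4342

27.4342


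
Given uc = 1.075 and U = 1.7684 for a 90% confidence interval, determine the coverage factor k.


k = U / uc
k = 1.7684 / 1.075
k = 1.645

1.645


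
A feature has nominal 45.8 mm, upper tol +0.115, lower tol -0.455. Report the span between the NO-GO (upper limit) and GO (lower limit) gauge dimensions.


GO = nominal - lower_tol (smallest hole = maximum material condition)
GO = 45.8 - 0.455 = 45.345
NO-GO = nominal + upper_tol (largest hole = least material condition)
NO-GO = 45.8 + 0.115 = 45.915
spread = NO-GO - GO = 45.915 - 45.345 = 0.5700

0.5700


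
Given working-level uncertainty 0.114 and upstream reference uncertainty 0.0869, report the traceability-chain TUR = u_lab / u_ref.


TUR = u_lab / u_ref
= 0.114 / 0.0869
= 1.3119

1.3119


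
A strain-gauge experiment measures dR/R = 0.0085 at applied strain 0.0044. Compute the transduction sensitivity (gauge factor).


GF = (dR/R) / epsilon
= 0.0085 / 0.0044
= 1.9318

1.9318


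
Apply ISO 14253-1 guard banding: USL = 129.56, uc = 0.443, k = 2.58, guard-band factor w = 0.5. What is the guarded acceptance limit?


U = k * uc = 2.58 * 0.443 = 1.14294
guard band g = w * U = 0.5 * 1.14294 = 0.57147
AL = USL - g = 129.56 - 0.57147
AL = 128.9885

128.9885


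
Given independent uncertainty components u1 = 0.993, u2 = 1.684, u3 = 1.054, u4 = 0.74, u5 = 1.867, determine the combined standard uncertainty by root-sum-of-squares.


uc = sqrt(0.993^2 + 1.684^2 + 1.054^2 + 0.74^2 + 1.867^2)
uc = sqrt(8.96611)
uc = 2.9943

2.9943


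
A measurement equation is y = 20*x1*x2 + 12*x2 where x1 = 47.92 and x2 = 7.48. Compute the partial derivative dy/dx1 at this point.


y = 20*x1*x2 + 12*x2
dy/dx1 = 20*x2
Evaluate at x2 = 7.48: c1 = 20 * 7.48
c1 = 149.6000

149.6000


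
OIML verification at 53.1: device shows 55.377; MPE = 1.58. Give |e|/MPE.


e = indication - reference = 55.377 - 53.1 = 2.2770
|e| = 2.2770
ratio = |e| / MPE = 2.2770 / 1.58
ratio = 1.4411

1.4411


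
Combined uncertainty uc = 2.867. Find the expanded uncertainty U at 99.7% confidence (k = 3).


U = k * uc
U = 3 * 2.867
U = 8.6010

8.6010


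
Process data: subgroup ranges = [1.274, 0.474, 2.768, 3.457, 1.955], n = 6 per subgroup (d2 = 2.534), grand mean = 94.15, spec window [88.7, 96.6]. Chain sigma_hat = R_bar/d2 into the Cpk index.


R_bar = (1.274 + 0.474 + 2.768 + 3.457 + 1.955) / 5 = 1.9856
sigma = R_bar / d2 = 1.9856 / 2.534 = 0.78358327
Cp = (USL - LSL)/(6*sigma) = (96.6 - 88.7)/(6*0.78358327) = 1.6803
Cpu = (96.6 - 94.15)/(3*0.78358327) = 1.0422
Cpl = (94.15 - 88.7)/(3*0.78358327) = 2.3184
Cpk = min(Cpu, Cpl) = 1.0422

1.0422


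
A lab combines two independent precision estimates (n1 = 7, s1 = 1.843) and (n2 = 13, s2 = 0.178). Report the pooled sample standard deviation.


s_p = sqrt(((n1-1)*s1^2 + (n2-1)*s2^2) / (n1+n2-2))
numerator = (7-1)*1.843^2 + (13-1)*0.178^2 = 20.379894 + 0.380208 = 20.760102
denominator = 7 + 13 - 2 = 18
s_p^2 = 20.760102 / 18 = 1.153339
s_p = sqrt(1.153339) = 1.0739

1.0739


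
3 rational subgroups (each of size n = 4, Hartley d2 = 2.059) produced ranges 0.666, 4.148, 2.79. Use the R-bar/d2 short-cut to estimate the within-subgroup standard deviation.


R_bar = (0.666 + 4.148 + 2.79) / 3
R_bar = 7.604 / 3 = 2.5346667
sigma_hat = R_bar / d2 = 2.5346667 / 2.059 = 1.2310

1.2310


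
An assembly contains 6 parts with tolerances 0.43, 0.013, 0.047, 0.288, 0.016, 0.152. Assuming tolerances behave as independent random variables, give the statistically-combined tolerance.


RSS = sqrt(0.43^2 + 0.013^2 + 0.047^2 + 0.288^2 + 0.016^2 + 0.152^2)
= sqrt(0.293582)
= 0.5418

0.5418


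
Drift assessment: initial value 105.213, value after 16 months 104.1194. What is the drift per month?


rate = (v2 - v1) / months
= (104.1194 - 105.213) / 16
= -1.0936 / 16
= -0.0683

-0.0683


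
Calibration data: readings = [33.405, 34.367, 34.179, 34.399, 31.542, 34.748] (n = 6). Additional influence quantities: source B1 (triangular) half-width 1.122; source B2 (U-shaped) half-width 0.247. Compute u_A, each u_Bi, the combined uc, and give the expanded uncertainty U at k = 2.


mean = (33.405 + 34.367 + 34.179 + 34.399 + 31.542 + 34.748) / 6 = 33.77333333
s = sqrt(sum((x - mean)^2)/(n-1)) = 1.1809282
u_A = s / sqrt(n) = 1.1809282 / sqrt(6) = 0.48211192
u_B1 = 1.122 / sqrt(6) = 0.45805458
u_B2 = 0.247 / sqrt(2) = 0.17465537
uc = sqrt(0.48211192^2 + 0.45805458^2 + 0.17465537^2) = 0.68756847
U = k * uc = 2 * 0.68756847
U = 1.3751

1.3751


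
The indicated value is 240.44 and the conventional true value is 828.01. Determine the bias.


Systematic error = measured - true
= 240.44 - 828.01
= -587.5700

-587.5700


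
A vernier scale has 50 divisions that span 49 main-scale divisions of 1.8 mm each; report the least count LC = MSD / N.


LC = MSD / n_div
= 1.8 / 50
= 0.0360

0.0360


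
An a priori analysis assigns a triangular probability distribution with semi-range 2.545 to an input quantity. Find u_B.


u_B = half_width / sqrt(6)
u_B = 2.545 / 2.4494897
u_B = 1.0390

1.0390


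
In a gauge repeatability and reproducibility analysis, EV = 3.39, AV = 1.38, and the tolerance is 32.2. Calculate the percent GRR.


GRR = sqrt(EV^2 + AV^2) = sqrt(3.39^2 + 1.38^2) = 3.6601229
%GRR = GRR / tol * 100 = 3.6601229 / 32.2 * 100
%GRR = 11.3668

11.3668


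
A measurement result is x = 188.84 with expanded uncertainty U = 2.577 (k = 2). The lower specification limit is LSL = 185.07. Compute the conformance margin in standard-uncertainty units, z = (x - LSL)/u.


u = U / k = 2.577 / 2 = 1.2885
margin = |LSL - x| = |185.07 - 188.84| = 3.77
z = margin / u = 3.77 / 1.2885
z = 2.9259

2.9259


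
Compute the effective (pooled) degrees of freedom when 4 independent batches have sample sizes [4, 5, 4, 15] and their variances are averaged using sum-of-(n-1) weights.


nu = sum_i (n_i - 1)
nu = ((4 - 1) + (5 - 1) + (4 - 1) + (15 - 1))
nu = 3 + 4 + 3 + 14
nu = 24

24


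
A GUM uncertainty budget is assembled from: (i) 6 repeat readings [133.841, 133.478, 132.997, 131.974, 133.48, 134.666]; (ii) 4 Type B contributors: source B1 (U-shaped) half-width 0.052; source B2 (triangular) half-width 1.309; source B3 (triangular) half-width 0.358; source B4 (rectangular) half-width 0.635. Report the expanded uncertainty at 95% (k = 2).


mean = (133.841 + 133.478 + 132.997 + 131.974 + 133.48 + 134.666) / 6 = 133.406
s = sqrt(sum((x - mean)^2)/(n-1)) = 0.89502961
u_A = s / sqrt(n) = 0.89502961 / sqrt(6) = 0.36539431
u_B1 = 0.052 / sqrt(2) = 0.036769553
u_B2 = 1.309 / sqrt(6) = 0.53439701
u_B3 = 0.358 / sqrt(6) = 0.14615289
u_B4 = 0.635 / sqrt(3) = 0.36661742
uc = sqrt(0.36539431^2 + 0.036769553^2 + 0.53439701^2 + 0.14615289^2 + 0.36661742^2) = 0.75908772
U = k * uc = 2 * 0.75908772
U = 1.5182

1.5182


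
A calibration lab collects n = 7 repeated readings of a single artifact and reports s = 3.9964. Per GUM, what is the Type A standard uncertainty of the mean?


u_A = s / sqrt(n)
u_A = 3.9964 / sqrt(7)
u_A = 3.9964 / 2.6457513
u_A = 1.5105

1.5105


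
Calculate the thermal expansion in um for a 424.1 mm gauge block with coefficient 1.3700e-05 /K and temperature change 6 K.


dL = L * alpha * dT
= 424.1 * 1.3700e-05 * 6
= 0.0348610 mm
dL_um = 0.0348610 * 1000 = 34.8610 um

34.8610


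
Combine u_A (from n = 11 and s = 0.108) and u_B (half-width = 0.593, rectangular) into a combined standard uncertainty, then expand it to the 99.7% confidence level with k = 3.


u_A = s / sqrt(n) = 0.108 / sqrt(11) = 0.032563225
u_B = half_width / sqrt(3) = 0.593 / sqrt(3) = 0.34236871
uc = sqrt(u_A^2 + u_B^2) = sqrt(0.032563225^2 + 0.34236871^2) = 0.34391379
U = k * uc = 3 * 0.34391379
U = 1.0317

1.0317


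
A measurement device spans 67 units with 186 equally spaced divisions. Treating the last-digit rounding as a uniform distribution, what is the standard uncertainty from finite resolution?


resolution = range / divisions
resolution = 67 / 186 = 0.36021505
u_res = resolution / (2*sqrt(3))
u_res = 0.36021505 / 3.4641016
u_res = 0.1040

0.1040


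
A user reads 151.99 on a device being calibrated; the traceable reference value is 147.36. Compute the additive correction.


Correction = standard - reading
= 147.36 - 151.99
= -4.6300

-4.6300


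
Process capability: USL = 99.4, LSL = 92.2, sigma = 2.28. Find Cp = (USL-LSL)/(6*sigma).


Cp = (USL - LSL) / (6 * sigma)
= (99.4 - 92.2) / (6 * 2.28)
= 7.2000 / 13.6800
= 0.5263

0.5263


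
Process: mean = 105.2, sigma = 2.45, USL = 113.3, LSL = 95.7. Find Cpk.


Cpu = (USL - mean) / (3*sigma) = (113.3 - 105.2) / (3*2.45) = 1.1020
Cpl = (mean - LSL) / (3*sigma) = (105.2 - 95.7) / (3*2.45) = 1.2925
Cpk = min(Cpu, Cpl) = 1.1020

1.1020


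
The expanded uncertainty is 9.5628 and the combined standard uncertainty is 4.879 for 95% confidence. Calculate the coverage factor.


k = U / uc
k = 9.5628 / 4.879
k = 1.96

1.96


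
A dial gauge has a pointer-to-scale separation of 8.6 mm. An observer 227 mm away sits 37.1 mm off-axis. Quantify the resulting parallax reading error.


error = h * offset / d
= 8.6 * 37.1 / 227
= 1.4056

1.4056


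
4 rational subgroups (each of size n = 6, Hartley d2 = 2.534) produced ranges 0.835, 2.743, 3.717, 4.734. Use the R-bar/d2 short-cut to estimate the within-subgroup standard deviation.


R_bar = (0.835 + 2.743 + 3.717 + 4.734) / 4
R_bar = 12.029 / 4 = 3.00725
sigma_hat = R_bar / d2 = 3.00725 / 2.534 = 1.1868

1.1868


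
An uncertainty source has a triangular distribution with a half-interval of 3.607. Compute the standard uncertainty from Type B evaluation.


u_B = half_width / sqrt(6)
u_B = 3.607 / 2.4494897
u_B = 1.4726

1.4726


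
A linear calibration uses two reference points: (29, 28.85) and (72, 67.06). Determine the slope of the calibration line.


slope = (y2 - y1) / (x2 - x1)
= (67.06 - 28.85) / (72 - 29)
= 38.2100 / 43
= 0.8886

0.8886


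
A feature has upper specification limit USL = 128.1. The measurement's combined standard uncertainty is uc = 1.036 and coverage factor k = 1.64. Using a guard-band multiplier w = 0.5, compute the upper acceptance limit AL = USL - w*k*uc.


U = k * uc = 1.64 * 1.036 = 1.69904
guard band g = w * U = 0.5 * 1.69904 = 0.84952
AL = USL - g = 128.1 - 0.84952
AL = 127.2505

127.2505


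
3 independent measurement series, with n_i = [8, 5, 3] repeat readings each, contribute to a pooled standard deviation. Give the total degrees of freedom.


nu = sum_i (n_i - 1)
nu = ((8 - 1) + (5 - 1) + (3 - 1))
nu = 7 + 4 + 2
nu = 13

13


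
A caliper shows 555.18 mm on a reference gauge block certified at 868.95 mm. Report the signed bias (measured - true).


Systematic error = measured - true
= 555.18 - 868.95
= -313.7700

-313.7700


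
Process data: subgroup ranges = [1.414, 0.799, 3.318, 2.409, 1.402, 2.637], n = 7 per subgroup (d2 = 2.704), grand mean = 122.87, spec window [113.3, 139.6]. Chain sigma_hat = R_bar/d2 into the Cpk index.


R_bar = (1.414 + 0.799 + 3.318 + 2.409 + 1.402 + 2.637) / 6 = 1.9965
sigma = R_bar / d2 = 1.9965 / 2.704 = 0.73835059
Cp = (USL - LSL)/(6*sigma) = (139.6 - 113.3)/(6*0.73835059) = 5.9367
Cpu = (139.6 - 122.87)/(3*0.73835059) = 7.5529
Cpl = (122.87 - 113.3)/(3*0.73835059) = 4.3204
Cpk = min(Cpu, Cpl) = 4.3204

4.3204


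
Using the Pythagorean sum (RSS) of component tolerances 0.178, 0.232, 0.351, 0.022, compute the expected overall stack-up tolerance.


RSS = sqrt(0.178^2 + 0.232^2 + 0.351^2 + 0.022^2)
= sqrt(0.209193)
= 0.4574

0.4574


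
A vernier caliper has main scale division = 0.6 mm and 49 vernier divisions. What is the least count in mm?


LC = MSD / n_div
= 0.6 / 49
= 0.0122

0.0122


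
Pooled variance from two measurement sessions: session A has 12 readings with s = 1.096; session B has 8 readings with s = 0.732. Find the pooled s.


s_p = sqrt(((n1-1)*s1^2 + (n2-1)*s2^2) / (n1+n2-2))
numerator = (12-1)*1.096^2 + (8-1)*0.732^2 = 13.213376 + 3.750768 = 16.964144
denominator = 12 + 8 - 2 = 18
s_p^2 = 16.964144 / 18 = 0.94245244
s_p = sqrt(0.94245244) = 0.9708

0.9708


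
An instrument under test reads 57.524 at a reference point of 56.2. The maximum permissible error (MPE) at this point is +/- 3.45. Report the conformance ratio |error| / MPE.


e = indication - reference = 57.524 - 56.2 = 1.3240
|e| = 1.3240
ratio = |e| / MPE = 1.3240 / 3.45
ratio = 0.3838

0.3838


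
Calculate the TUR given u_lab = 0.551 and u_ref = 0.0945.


TUR = u_lab / u_ref
= 0.551 / 0.0945
= 5.8307

5.8307


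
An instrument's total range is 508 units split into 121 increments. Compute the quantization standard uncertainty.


resolution = range / divisions
resolution = 508 / 121 = 4.1983471
u_res = resolution / (2*sqrt(3))
u_res = 4.1983471 / 3.4641016
u_res = 1.2120

1.2120


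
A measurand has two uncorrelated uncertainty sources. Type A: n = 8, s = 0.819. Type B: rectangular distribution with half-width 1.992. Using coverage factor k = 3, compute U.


u_A = s / sqrt(n) = 0.819 / sqrt(8) = 0.28956023
u_B = half_width / sqrt(3) = 1.992 / sqrt(3) = 1.1500817
uc = sqrt(u_A^2 + u_B^2) = sqrt(0.28956023^2 + 1.1500817^2) = 1.1859735
U = k * uc = 3 * 1.1859735
U = 3.5579

3.5579


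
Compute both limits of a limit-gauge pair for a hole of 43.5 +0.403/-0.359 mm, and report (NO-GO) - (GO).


GO = nominal - lower_tol (smallest hole = maximum material condition)
GO = 43.5 - 0.359 = 43.141
NO-GO = nominal + upper_tol (largest hole = least material condition)
NO-GO = 43.5 + 0.403 = 43.903
spread = NO-GO - GO = 43.903 - 43.141 = 0.7620

0.7620


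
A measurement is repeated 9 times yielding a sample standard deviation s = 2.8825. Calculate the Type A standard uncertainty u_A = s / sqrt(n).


u_A = s / sqrt(n)
u_A = 2.8825 / sqrt(9)
u_A = 2.8825 / 3
u_A = 0.9608

0.9608


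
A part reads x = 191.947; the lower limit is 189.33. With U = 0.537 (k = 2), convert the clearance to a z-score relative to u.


u = U / k = 0.537 / 2 = 0.2685
margin = |LSL - x| = |189.33 - 191.947| = 2.617
z = margin / u = 2.617 / 0.2685
z = 9.7467

9.7467


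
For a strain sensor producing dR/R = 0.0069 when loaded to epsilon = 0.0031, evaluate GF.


GF = (dR/R) / epsilon
= 0.0069 / 0.0031
= 2.2258

2.2258


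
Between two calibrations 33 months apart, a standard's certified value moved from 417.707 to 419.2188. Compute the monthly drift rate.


rate = (v2 - v1) / months
= (419.2188 - 417.707) / 33
= 1.5118 / 33
= 0.0458

0.0458


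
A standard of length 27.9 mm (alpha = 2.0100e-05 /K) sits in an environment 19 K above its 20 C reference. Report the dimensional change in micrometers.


dL = L * alpha * dT
= 27.9 * 2.0100e-05 * 19
= 0.0106550 mm
dL_um = 0.0106550 * 1000 = 10.6550 um

10.6550


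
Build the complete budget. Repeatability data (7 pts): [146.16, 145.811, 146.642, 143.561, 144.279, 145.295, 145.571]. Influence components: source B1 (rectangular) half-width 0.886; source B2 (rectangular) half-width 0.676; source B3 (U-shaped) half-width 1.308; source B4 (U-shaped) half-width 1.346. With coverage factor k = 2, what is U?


mean = (146.16 + 145.811 + 146.642 + 143.561 + 144.279 + 145.295 + 145.571) / 7 = 145.3312857
s = sqrt(sum((x - mean)^2)/(n-1)) = 1.0750862
u_A = s / sqrt(n) = 1.0750862 / sqrt(7) = 0.40634439
u_B1 = 0.886 / sqrt(3) = 0.51153234
u_B2 = 0.676 / sqrt(3) = 0.39028878
u_B3 = 1.308 / sqrt(2) = 0.92489567
u_B4 = 1.346 / sqrt(2) = 0.95176573
uc = sqrt(0.40634439^2 + 0.51153234^2 + 0.39028878^2 + 0.92489567^2 + 0.95176573^2) = 1.5298354
U = k * uc = 2 * 1.5298354
U = 3.0597

3.0597


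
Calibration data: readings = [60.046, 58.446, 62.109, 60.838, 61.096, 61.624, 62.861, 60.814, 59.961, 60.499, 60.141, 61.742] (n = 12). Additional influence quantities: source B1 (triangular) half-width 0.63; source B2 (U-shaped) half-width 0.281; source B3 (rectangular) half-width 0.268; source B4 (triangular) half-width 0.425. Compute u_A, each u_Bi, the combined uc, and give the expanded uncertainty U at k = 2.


mean = (60.046 + 58.446 + 62.109 + 60.838 + 61.096 + 61.624 + 62.861 + 60.814 + 59.961 + 60.499 + 60.141 + 61.742) / 12 = 60.84808333
s = sqrt(sum((x - mean)^2)/(n-1)) = 1.1649303
u_A = s / sqrt(n) = 1.1649303 / sqrt(12) = 0.33628641
u_B1 = 0.63 / sqrt(6) = 0.25719642
u_B2 = 0.281 / sqrt(2) = 0.19869701
u_B3 = 0.268 / sqrt(3) = 0.15472987
u_B4 = 0.425 / sqrt(6) = 0.17350552
uc = sqrt(0.33628641^2 + 0.25719642^2 + 0.19869701^2 + 0.15472987^2 + 0.17350552^2) = 0.52226865
U = k * uc = 2 * 0.52226865
U = 1.0445

1.0445


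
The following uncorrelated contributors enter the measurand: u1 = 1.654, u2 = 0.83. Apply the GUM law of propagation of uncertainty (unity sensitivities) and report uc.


uc = sqrt(1.654^2 + 0.83^2)
uc = sqrt(3.424616)
uc = 1.8506

1.8506


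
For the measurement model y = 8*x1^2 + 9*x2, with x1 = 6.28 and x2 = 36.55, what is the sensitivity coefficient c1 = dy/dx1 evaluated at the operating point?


y = 8*x1^2 + 9*x2
dy/dx1 = 2*8*x1
Evaluate at x1 = 6.28: c1 = 16 * 6.28
c1 = 100.4800

100.4800


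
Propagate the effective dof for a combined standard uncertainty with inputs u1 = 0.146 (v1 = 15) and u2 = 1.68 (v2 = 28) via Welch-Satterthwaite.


uc = sqrt(u1^2 + u2^2) = sqrt(0.146^2 + 1.68^2) = 1.6863321
v_eff = uc^4 / (u1^4/v1 + u2^4/v2)
= 1.6863321^4 / (0.146^4/15 + 1.68^4/28)
= 8.0867204 / 0.28452821
v_eff = 28.4215

28.4215


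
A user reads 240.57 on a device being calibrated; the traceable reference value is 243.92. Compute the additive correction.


Correction = standard - reading
= 243.92 - 240.57
= 3.3500

3.3500


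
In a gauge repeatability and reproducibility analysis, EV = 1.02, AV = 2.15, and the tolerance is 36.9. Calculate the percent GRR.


GRR = sqrt(EV^2 + AV^2) = sqrt(1.02^2 + 2.15^2) = 2.3796849
%GRR = GRR / tol * 100 = 2.3796849 / 36.9 * 100
%GRR = 6.4490

6.4490


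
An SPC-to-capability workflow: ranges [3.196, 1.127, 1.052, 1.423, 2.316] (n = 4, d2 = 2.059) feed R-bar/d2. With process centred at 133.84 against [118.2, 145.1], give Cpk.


R_bar = (3.196 + 1.127 + 1.052 + 1.423 + 2.316) / 5 = 1.8228
sigma = R_bar / d2 = 1.8228 / 2.059 = 0.88528412
Cp = (USL - LSL)/(6*sigma) = (145.1 - 118.2)/(6*0.88528412) = 5.0643
Cpu = (145.1 - 133.84)/(3*0.88528412) = 4.2397
Cpl = (133.84 - 118.2)/(3*0.88528412) = 5.8889
Cpk = min(Cpu, Cpl) = 4.2397

4.2397


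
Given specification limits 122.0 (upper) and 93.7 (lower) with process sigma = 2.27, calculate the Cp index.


Cp = (USL - LSL) / (6 * sigma)
= (122.0 - 93.7) / (6 * 2.27)
= 28.3000 / 13.6200
= 2.0778

2.0778


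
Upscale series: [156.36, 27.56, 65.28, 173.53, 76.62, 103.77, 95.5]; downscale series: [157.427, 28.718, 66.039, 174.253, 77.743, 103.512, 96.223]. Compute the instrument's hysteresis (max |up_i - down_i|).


|156.36 - 157.427| = 1.0670
|27.56 - 28.718| = 1.1580
|65.28 - 66.039| = 0.7590
|173.53 - 174.253| = 0.7230
|76.62 - 77.743| = 1.1230
|103.77 - 103.512| = 0.2580
|95.5 - 96.223| = 0.7230
hysteresis = max(diffs) = 1.1580

1.1580


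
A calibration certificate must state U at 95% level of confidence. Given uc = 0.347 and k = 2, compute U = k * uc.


U = k * uc
U = 2 * 0.347
U = 0.6940

0.6940


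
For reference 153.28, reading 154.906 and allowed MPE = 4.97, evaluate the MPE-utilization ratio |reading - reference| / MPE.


e = indication - reference = 154.906 - 153.28 = 1.6260
|e| = 1.6260
ratio = |e| / MPE = 1.6260 / 4.97
ratio = 0.3272

0.3272


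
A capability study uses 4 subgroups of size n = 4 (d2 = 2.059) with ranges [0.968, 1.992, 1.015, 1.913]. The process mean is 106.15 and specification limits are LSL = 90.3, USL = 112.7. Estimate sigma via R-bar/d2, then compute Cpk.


R_bar = (0.968 + 1.992 + 1.015 + 1.913) / 4 = 1.472
sigma = R_bar / d2 = 1.472 / 2.059 = 0.71491015
Cp = (USL - LSL)/(6*sigma) = (112.7 - 90.3)/(6*0.71491015) = 5.2221
Cpu = (112.7 - 106.15)/(3*0.71491015) = 3.0540
Cpl = (106.15 - 90.3)/(3*0.71491015) = 7.3902
Cpk = min(Cpu, Cpl) = 3.0540

3.0540


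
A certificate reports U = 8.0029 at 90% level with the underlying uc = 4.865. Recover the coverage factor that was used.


k = U / uc
k = 8.0029 / 4.865
k = 1.645

1.645


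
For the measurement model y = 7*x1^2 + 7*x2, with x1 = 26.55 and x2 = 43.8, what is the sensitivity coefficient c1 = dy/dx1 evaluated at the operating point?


y = 7*x1^2 + 7*x2
dy/dx1 = 2*7*x1
Evaluate at x1 = 26.55: c1 = 14 * 26.55
c1 = 371.7000

371.7000


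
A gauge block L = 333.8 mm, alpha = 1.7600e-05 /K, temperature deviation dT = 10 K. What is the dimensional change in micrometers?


dL = L * alpha * dT
= 333.8 * 1.7600e-05 * 10
= 0.0587488 mm
dL_um = 0.0587488 * 1000 = 58.7488 um

58.7488


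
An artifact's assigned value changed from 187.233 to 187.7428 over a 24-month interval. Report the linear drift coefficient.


rate = (v2 - v1) / months
= (187.7428 - 187.233) / 24
= 0.5098 / 24
= 0.0212

0.0212


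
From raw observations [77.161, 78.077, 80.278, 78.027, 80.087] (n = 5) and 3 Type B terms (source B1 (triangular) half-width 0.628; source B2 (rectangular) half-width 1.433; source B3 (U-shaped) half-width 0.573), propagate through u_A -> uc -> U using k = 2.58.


mean = (77.161 + 78.077 + 80.278 + 78.027 + 80.087) / 5 = 78.726
s = sqrt(sum((x - mean)^2)/(n-1)) = 1.3802221
u_A = s / sqrt(n) = 1.3802221 / sqrt(5) = 0.61725409
u_B1 = 0.628 / sqrt(6) = 0.25637993
u_B2 = 1.433 / sqrt(3) = 0.82734294
u_B3 = 0.573 / sqrt(2) = 0.40517219
uc = sqrt(0.61725409^2 + 0.25637993^2 + 0.82734294^2 + 0.40517219^2) = 1.1381538
U = k * uc = 2.58 * 1.1381538
U = 2.9364

2.9364


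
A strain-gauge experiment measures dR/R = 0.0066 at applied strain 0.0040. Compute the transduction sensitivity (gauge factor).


GF = (dR/R) / epsilon
= 0.0066 / 0.0040
= 1.6500

1.6500


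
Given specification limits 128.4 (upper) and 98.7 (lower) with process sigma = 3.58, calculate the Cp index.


Cp = (USL - LSL) / (6 * sigma)
= (128.4 - 98.7) / (6 * 3.58)
= 29.7000 / 21.4800
= 1.3827

1.3827


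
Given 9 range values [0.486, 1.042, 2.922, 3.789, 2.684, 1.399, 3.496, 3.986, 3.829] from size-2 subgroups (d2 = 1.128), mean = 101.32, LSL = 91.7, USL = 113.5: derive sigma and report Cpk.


R_bar = (0.486 + 1.042 + 2.922 + 3.789 + 2.684 + 1.399 + 3.496 + 3.986 + 3.829) / 9 = 2.6258889
sigma = R_bar / d2 = 2.6258889 / 1.128 = 2.3279157
Cp = (USL - LSL)/(6*sigma) = (113.5 - 91.7)/(6*2.3279157) = 1.5608
Cpu = (113.5 - 101.32)/(3*2.3279157) = 1.7440
Cpl = (101.32 - 91.7)/(3*2.3279157) = 1.3775
Cpk = min(Cpu, Cpl) = 1.3775

1.3775


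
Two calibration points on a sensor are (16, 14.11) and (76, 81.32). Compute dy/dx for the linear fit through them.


slope = (y2 - y1) / (x2 - x1)
= (81.32 - 14.11) / (76 - 16)
= 67.2100 / 60
= 1.1202

1.1202


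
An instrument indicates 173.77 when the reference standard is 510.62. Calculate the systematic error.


Systematic error = measured - true
= 173.77 - 510.62
= -336.8500

-336.8500


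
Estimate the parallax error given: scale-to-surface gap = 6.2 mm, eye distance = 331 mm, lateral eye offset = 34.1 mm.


error = h * offset / d
= 6.2 * 34.1 / 331
= 0.6387

0.6387


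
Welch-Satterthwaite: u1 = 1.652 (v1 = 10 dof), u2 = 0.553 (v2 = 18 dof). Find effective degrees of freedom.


uc = sqrt(u1^2 + u2^2) = sqrt(1.652^2 + 0.553^2) = 1.7421002
v_eff = uc^4 / (u1^4/v1 + u2^4/v2)
= 1.7421002^4 / (1.652^4/10 + 0.553^4/18)
= 9.2106976 / 0.74999637
v_eff = 12.2810

12.2810


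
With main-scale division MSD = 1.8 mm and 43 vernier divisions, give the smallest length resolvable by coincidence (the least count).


LC = MSD / n_div
= 1.8 / 43
= 0.0419

0.0419
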